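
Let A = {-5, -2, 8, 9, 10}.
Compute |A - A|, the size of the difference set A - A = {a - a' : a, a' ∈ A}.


A - A = {a - a' : a, a' ∈ A}; |A| = 5.
Bounds: 2|A|-1 ≤ |A - A| ≤ |A|² - |A| + 1, i.e. 9 ≤ |A - A| ≤ 21.
Note: 0 ∈ A - A always (from a - a). The set is symmetric: if d ∈ A - A then -d ∈ A - A.
Enumerate nonzero differences d = a - a' with a > a' (then include -d):
Positive differences: {1, 2, 3, 10, 11, 12, 13, 14, 15}
Full difference set: {0} ∪ (positive diffs) ∪ (negative diffs).
|A - A| = 1 + 2·9 = 19 (matches direct enumeration: 19).

|A - A| = 19


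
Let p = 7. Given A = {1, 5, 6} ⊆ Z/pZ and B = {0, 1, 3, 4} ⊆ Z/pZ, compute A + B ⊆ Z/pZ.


Work in Z/7Z: reduce every sum a + b modulo 7.
Enumerate all 12 pairs:
a = 1: 1+0=1, 1+1=2, 1+3=4, 1+4=5
a = 5: 5+0=5, 5+1=6, 5+3=1, 5+4=2
a = 6: 6+0=6, 6+1=0, 6+3=2, 6+4=3
Distinct residues collected: {0, 1, 2, 3, 4, 5, 6}
|A + B| = 7 (out of 7 total residues).

A + B = {0, 1, 2, 3, 4, 5, 6}


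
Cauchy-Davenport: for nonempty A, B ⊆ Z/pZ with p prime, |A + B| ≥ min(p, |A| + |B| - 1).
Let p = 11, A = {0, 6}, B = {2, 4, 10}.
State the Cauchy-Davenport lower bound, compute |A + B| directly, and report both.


Cauchy-Davenport: |A + B| ≥ min(p, |A| + |B| - 1) for A, B nonempty in Z/pZ.
|A| = 2, |B| = 3, p = 11.
CD lower bound = min(11, 2 + 3 - 1) = min(11, 4) = 4.
Compute A + B mod 11 directly:
a = 0: 0+2=2, 0+4=4, 0+10=10
a = 6: 6+2=8, 6+4=10, 6+10=5
A + B = {2, 4, 5, 8, 10}, so |A + B| = 5.
Verify: 5 ≥ 4? Yes ✓.

CD lower bound = 4, actual |A + B| = 5.


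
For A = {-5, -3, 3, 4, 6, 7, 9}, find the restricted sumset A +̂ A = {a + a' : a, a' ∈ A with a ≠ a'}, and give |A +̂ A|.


Restricted sumset: A +̂ A = {a + a' : a ∈ A, a' ∈ A, a ≠ a'}.
Equivalently, take A + A and drop any sum 2a that is achievable ONLY as a + a for a ∈ A (i.e. sums representable only with equal summands).
Enumerate pairs (a, a') with a < a' (symmetric, so each unordered pair gives one sum; this covers all a ≠ a'):
  -5 + -3 = -8
  -5 + 3 = -2
  -5 + 4 = -1
  -5 + 6 = 1
  -5 + 7 = 2
  -5 + 9 = 4
  -3 + 3 = 0
  -3 + 4 = 1
  -3 + 6 = 3
  -3 + 7 = 4
  -3 + 9 = 6
  3 + 4 = 7
  3 + 6 = 9
  3 + 7 = 10
  3 + 9 = 12
  4 + 6 = 10
  4 + 7 = 11
  4 + 9 = 13
  6 + 7 = 13
  6 + 9 = 15
  7 + 9 = 16
Collected distinct sums: {-8, -2, -1, 0, 1, 2, 3, 4, 6, 7, 9, 10, 11, 12, 13, 15, 16}
|A +̂ A| = 17
(Reference bound: |A +̂ A| ≥ 2|A| - 3 for |A| ≥ 2, with |A| = 7 giving ≥ 11.)

|A +̂ A| = 17


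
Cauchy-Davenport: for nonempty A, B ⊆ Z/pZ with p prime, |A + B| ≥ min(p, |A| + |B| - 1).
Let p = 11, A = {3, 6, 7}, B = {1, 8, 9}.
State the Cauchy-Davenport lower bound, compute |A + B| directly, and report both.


Cauchy-Davenport: |A + B| ≥ min(p, |A| + |B| - 1) for A, B nonempty in Z/pZ.
|A| = 3, |B| = 3, p = 11.
CD lower bound = min(11, 3 + 3 - 1) = min(11, 5) = 5.
Compute A + B mod 11 directly:
a = 3: 3+1=4, 3+8=0, 3+9=1
a = 6: 6+1=7, 6+8=3, 6+9=4
a = 7: 7+1=8, 7+8=4, 7+9=5
A + B = {0, 1, 3, 4, 5, 7, 8}, so |A + B| = 7.
Verify: 7 ≥ 5? Yes ✓.

CD lower bound = 5, actual |A + B| = 7.


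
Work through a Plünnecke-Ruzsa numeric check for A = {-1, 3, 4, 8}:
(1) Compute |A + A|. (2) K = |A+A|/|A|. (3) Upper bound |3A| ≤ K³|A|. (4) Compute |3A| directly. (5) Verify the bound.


|A| = 4.
Step 1: Compute A + A by enumerating all 16 pairs.
A + A = {-2, 2, 3, 6, 7, 8, 11, 12, 16}, so |A + A| = 9.
Step 2: Doubling constant K = |A + A|/|A| = 9/4 = 9/4 ≈ 2.2500.
Step 3: Plünnecke-Ruzsa gives |3A| ≤ K³·|A| = (2.2500)³ · 4 ≈ 45.5625.
Step 4: Compute 3A = A + A + A directly by enumerating all triples (a,b,c) ∈ A³; |3A| = 16.
Step 5: Check 16 ≤ 45.5625? Yes ✓.

K = 9/4, Plünnecke-Ruzsa bound K³|A| ≈ 45.5625, |3A| = 16, inequality holds.


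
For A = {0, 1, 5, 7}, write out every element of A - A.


A - A = {a - a' : a, a' ∈ A}.
Compute a - a' for each ordered pair (a, a'):
a = 0: 0-0=0, 0-1=-1, 0-5=-5, 0-7=-7
a = 1: 1-0=1, 1-1=0, 1-5=-4, 1-7=-6
a = 5: 5-0=5, 5-1=4, 5-5=0, 5-7=-2
a = 7: 7-0=7, 7-1=6, 7-5=2, 7-7=0
Collecting distinct values (and noting 0 appears from a-a):
A - A = {-7, -6, -5, -4, -2, -1, 0, 1, 2, 4, 5, 6, 7}
|A - A| = 13

A - A = {-7, -6, -5, -4, -2, -1, 0, 1, 2, 4, 5, 6, 7}


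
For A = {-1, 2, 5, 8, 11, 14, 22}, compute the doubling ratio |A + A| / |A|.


|A| = 7.
Compute A + A by enumerating all 49 pairs.
A + A = {-2, 1, 4, 7, 10, 13, 16, 19, 21, 22, 24, 25, 27, 28, 30, 33, 36, 44}, so |A + A| = 18.
K = |A + A| / |A| = 18/7 (already in lowest terms) ≈ 2.5714.
Reference: AP of size 7 gives K = 13/7 ≈ 1.8571; a fully generic set of size 7 gives K ≈ 4.0000.

|A| = 7, |A + A| = 18, K = 18/7.


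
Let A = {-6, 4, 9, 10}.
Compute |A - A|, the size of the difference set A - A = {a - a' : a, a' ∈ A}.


A - A = {a - a' : a, a' ∈ A}; |A| = 4.
Bounds: 2|A|-1 ≤ |A - A| ≤ |A|² - |A| + 1, i.e. 7 ≤ |A - A| ≤ 13.
Note: 0 ∈ A - A always (from a - a). The set is symmetric: if d ∈ A - A then -d ∈ A - A.
Enumerate nonzero differences d = a - a' with a > a' (then include -d):
Positive differences: {1, 5, 6, 10, 15, 16}
Full difference set: {0} ∪ (positive diffs) ∪ (negative diffs).
|A - A| = 1 + 2·6 = 13 (matches direct enumeration: 13).

|A - A| = 13


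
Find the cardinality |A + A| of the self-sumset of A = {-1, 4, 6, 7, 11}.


A + A = {a + a' : a, a' ∈ A}; |A| = 5.
General bounds: 2|A| - 1 ≤ |A + A| ≤ |A|(|A|+1)/2, i.e. 9 ≤ |A + A| ≤ 15.
Lower bound 2|A|-1 is attained iff A is an arithmetic progression.
Enumerate sums a + a' for a ≤ a' (symmetric, so this suffices):
a = -1: -1+-1=-2, -1+4=3, -1+6=5, -1+7=6, -1+11=10
a = 4: 4+4=8, 4+6=10, 4+7=11, 4+11=15
a = 6: 6+6=12, 6+7=13, 6+11=17
a = 7: 7+7=14, 7+11=18
a = 11: 11+11=22
Distinct sums: {-2, 3, 5, 6, 8, 10, 11, 12, 13, 14, 15, 17, 18, 22}
|A + A| = 14

|A + A| = 14


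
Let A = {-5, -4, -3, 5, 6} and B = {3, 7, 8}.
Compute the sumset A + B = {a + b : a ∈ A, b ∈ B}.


A + B = {a + b : a ∈ A, b ∈ B}.
Enumerate all |A|·|B| = 5·3 = 15 pairs (a, b) and collect distinct sums.
a = -5: -5+3=-2, -5+7=2, -5+8=3
a = -4: -4+3=-1, -4+7=3, -4+8=4
a = -3: -3+3=0, -3+7=4, -3+8=5
a = 5: 5+3=8, 5+7=12, 5+8=13
a = 6: 6+3=9, 6+7=13, 6+8=14
Collecting distinct sums: A + B = {-2, -1, 0, 2, 3, 4, 5, 8, 9, 12, 13, 14}
|A + B| = 12

A + B = {-2, -1, 0, 2, 3, 4, 5, 8, 9, 12, 13, 14}


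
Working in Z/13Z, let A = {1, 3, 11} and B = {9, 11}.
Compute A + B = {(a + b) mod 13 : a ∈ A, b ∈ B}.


Work in Z/13Z: reduce every sum a + b modulo 13.
Enumerate all 6 pairs:
a = 1: 1+9=10, 1+11=12
a = 3: 3+9=12, 3+11=1
a = 11: 11+9=7, 11+11=9
Distinct residues collected: {1, 7, 9, 10, 12}
|A + B| = 5 (out of 13 total residues).

A + B = {1, 7, 9, 10, 12}


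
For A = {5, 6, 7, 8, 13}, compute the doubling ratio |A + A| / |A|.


|A| = 5.
Compute A + A by enumerating all 25 pairs.
A + A = {10, 11, 12, 13, 14, 15, 16, 18, 19, 20, 21, 26}, so |A + A| = 12.
K = |A + A| / |A| = 12/5 (already in lowest terms) ≈ 2.4000.
Reference: AP of size 5 gives K = 9/5 ≈ 1.8000; a fully generic set of size 5 gives K ≈ 3.0000.

|A| = 5, |A + A| = 12, K = 12/5.


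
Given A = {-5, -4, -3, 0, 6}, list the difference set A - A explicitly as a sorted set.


A - A = {a - a' : a, a' ∈ A}.
Compute a - a' for each ordered pair (a, a'):
a = -5: -5--5=0, -5--4=-1, -5--3=-2, -5-0=-5, -5-6=-11
a = -4: -4--5=1, -4--4=0, -4--3=-1, -4-0=-4, -4-6=-10
a = -3: -3--5=2, -3--4=1, -3--3=0, -3-0=-3, -3-6=-9
a = 0: 0--5=5, 0--4=4, 0--3=3, 0-0=0, 0-6=-6
a = 6: 6--5=11, 6--4=10, 6--3=9, 6-0=6, 6-6=0
Collecting distinct values (and noting 0 appears from a-a):
A - A = {-11, -10, -9, -6, -5, -4, -3, -2, -1, 0, 1, 2, 3, 4, 5, 6, 9, 10, 11}
|A - A| = 19

A - A = {-11, -10, -9, -6, -5, -4, -3, -2, -1, 0, 1, 2, 3, 4, 5, 6, 9, 10, 11}


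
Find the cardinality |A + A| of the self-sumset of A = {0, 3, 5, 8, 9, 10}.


A + A = {a + a' : a, a' ∈ A}; |A| = 6.
General bounds: 2|A| - 1 ≤ |A + A| ≤ |A|(|A|+1)/2, i.e. 11 ≤ |A + A| ≤ 21.
Lower bound 2|A|-1 is attained iff A is an arithmetic progression.
Enumerate sums a + a' for a ≤ a' (symmetric, so this suffices):
a = 0: 0+0=0, 0+3=3, 0+5=5, 0+8=8, 0+9=9, 0+10=10
a = 3: 3+3=6, 3+5=8, 3+8=11, 3+9=12, 3+10=13
a = 5: 5+5=10, 5+8=13, 5+9=14, 5+10=15
a = 8: 8+8=16, 8+9=17, 8+10=18
a = 9: 9+9=18, 9+10=19
a = 10: 10+10=20
Distinct sums: {0, 3, 5, 6, 8, 9, 10, 11, 12, 13, 14, 15, 16, 17, 18, 19, 20}
|A + A| = 17

|A + A| = 17


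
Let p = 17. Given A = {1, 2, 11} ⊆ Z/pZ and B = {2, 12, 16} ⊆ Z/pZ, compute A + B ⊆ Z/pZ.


Work in Z/17Z: reduce every sum a + b modulo 17.
Enumerate all 9 pairs:
a = 1: 1+2=3, 1+12=13, 1+16=0
a = 2: 2+2=4, 2+12=14, 2+16=1
a = 11: 11+2=13, 11+12=6, 11+16=10
Distinct residues collected: {0, 1, 3, 4, 6, 10, 13, 14}
|A + B| = 8 (out of 17 total residues).

A + B = {0, 1, 3, 4, 6, 10, 13, 14}


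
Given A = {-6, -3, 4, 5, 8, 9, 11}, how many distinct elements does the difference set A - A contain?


A - A = {a - a' : a, a' ∈ A}; |A| = 7.
Bounds: 2|A|-1 ≤ |A - A| ≤ |A|² - |A| + 1, i.e. 13 ≤ |A - A| ≤ 43.
Note: 0 ∈ A - A always (from a - a). The set is symmetric: if d ∈ A - A then -d ∈ A - A.
Enumerate nonzero differences d = a - a' with a > a' (then include -d):
Positive differences: {1, 2, 3, 4, 5, 6, 7, 8, 10, 11, 12, 14, 15, 17}
Full difference set: {0} ∪ (positive diffs) ∪ (negative diffs).
|A - A| = 1 + 2·14 = 29 (matches direct enumeration: 29).

|A - A| = 29


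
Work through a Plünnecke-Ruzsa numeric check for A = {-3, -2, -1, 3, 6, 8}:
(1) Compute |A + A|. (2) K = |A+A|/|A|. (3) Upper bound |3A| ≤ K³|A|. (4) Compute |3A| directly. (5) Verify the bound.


|A| = 6.
Step 1: Compute A + A by enumerating all 36 pairs.
A + A = {-6, -5, -4, -3, -2, 0, 1, 2, 3, 4, 5, 6, 7, 9, 11, 12, 14, 16}, so |A + A| = 18.
Step 2: Doubling constant K = |A + A|/|A| = 18/6 = 18/6 ≈ 3.0000.
Step 3: Plünnecke-Ruzsa gives |3A| ≤ K³·|A| = (3.0000)³ · 6 ≈ 162.0000.
Step 4: Compute 3A = A + A + A directly by enumerating all triples (a,b,c) ∈ A³; |3A| = 31.
Step 5: Check 31 ≤ 162.0000? Yes ✓.

K = 18/6, Plünnecke-Ruzsa bound K³|A| ≈ 162.0000, |3A| = 31, inequality holds.


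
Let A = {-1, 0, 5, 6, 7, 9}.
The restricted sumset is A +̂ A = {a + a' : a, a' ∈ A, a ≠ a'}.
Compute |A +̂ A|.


Restricted sumset: A +̂ A = {a + a' : a ∈ A, a' ∈ A, a ≠ a'}.
Equivalently, take A + A and drop any sum 2a that is achievable ONLY as a + a for a ∈ A (i.e. sums representable only with equal summands).
Enumerate pairs (a, a') with a < a' (symmetric, so each unordered pair gives one sum; this covers all a ≠ a'):
  -1 + 0 = -1
  -1 + 5 = 4
  -1 + 6 = 5
  -1 + 7 = 6
  -1 + 9 = 8
  0 + 5 = 5
  0 + 6 = 6
  0 + 7 = 7
  0 + 9 = 9
  5 + 6 = 11
  5 + 7 = 12
  5 + 9 = 14
  6 + 7 = 13
  6 + 9 = 15
  7 + 9 = 16
Collected distinct sums: {-1, 4, 5, 6, 7, 8, 9, 11, 12, 13, 14, 15, 16}
|A +̂ A| = 13
(Reference bound: |A +̂ A| ≥ 2|A| - 3 for |A| ≥ 2, with |A| = 6 giving ≥ 9.)

|A +̂ A| = 13


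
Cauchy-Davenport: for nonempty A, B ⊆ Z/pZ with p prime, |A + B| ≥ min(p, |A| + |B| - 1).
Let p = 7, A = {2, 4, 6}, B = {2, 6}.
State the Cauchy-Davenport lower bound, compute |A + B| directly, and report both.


Cauchy-Davenport: |A + B| ≥ min(p, |A| + |B| - 1) for A, B nonempty in Z/pZ.
|A| = 3, |B| = 2, p = 7.
CD lower bound = min(7, 3 + 2 - 1) = min(7, 4) = 4.
Compute A + B mod 7 directly:
a = 2: 2+2=4, 2+6=1
a = 4: 4+2=6, 4+6=3
a = 6: 6+2=1, 6+6=5
A + B = {1, 3, 4, 5, 6}, so |A + B| = 5.
Verify: 5 ≥ 4? Yes ✓.

CD lower bound = 4, actual |A + B| = 5.


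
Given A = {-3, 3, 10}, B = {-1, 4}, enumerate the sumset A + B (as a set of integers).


A + B = {a + b : a ∈ A, b ∈ B}.
Enumerate all |A|·|B| = 3·2 = 6 pairs (a, b) and collect distinct sums.
a = -3: -3+-1=-4, -3+4=1
a = 3: 3+-1=2, 3+4=7
a = 10: 10+-1=9, 10+4=14
Collecting distinct sums: A + B = {-4, 1, 2, 7, 9, 14}
|A + B| = 6

A + B = {-4, 1, 2, 7, 9, 14}


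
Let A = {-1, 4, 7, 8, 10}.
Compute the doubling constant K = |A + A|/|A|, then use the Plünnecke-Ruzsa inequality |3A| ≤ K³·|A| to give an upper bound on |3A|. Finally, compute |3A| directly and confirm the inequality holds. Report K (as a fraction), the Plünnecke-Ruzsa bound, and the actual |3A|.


|A| = 5.
Step 1: Compute A + A by enumerating all 25 pairs.
A + A = {-2, 3, 6, 7, 8, 9, 11, 12, 14, 15, 16, 17, 18, 20}, so |A + A| = 14.
Step 2: Doubling constant K = |A + A|/|A| = 14/5 = 14/5 ≈ 2.8000.
Step 3: Plünnecke-Ruzsa gives |3A| ≤ K³·|A| = (2.8000)³ · 5 ≈ 109.7600.
Step 4: Compute 3A = A + A + A directly by enumerating all triples (a,b,c) ∈ A³; |3A| = 26.
Step 5: Check 26 ≤ 109.7600? Yes ✓.

K = 14/5, Plünnecke-Ruzsa bound K³|A| ≈ 109.7600, |3A| = 26, inequality holds.


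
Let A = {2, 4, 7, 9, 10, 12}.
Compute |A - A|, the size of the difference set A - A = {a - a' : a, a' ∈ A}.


A - A = {a - a' : a, a' ∈ A}; |A| = 6.
Bounds: 2|A|-1 ≤ |A - A| ≤ |A|² - |A| + 1, i.e. 11 ≤ |A - A| ≤ 31.
Note: 0 ∈ A - A always (from a - a). The set is symmetric: if d ∈ A - A then -d ∈ A - A.
Enumerate nonzero differences d = a - a' with a > a' (then include -d):
Positive differences: {1, 2, 3, 5, 6, 7, 8, 10}
Full difference set: {0} ∪ (positive diffs) ∪ (negative diffs).
|A - A| = 1 + 2·8 = 17 (matches direct enumeration: 17).

|A - A| = 17


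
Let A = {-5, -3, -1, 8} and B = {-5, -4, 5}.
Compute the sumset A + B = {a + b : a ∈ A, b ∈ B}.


A + B = {a + b : a ∈ A, b ∈ B}.
Enumerate all |A|·|B| = 4·3 = 12 pairs (a, b) and collect distinct sums.
a = -5: -5+-5=-10, -5+-4=-9, -5+5=0
a = -3: -3+-5=-8, -3+-4=-7, -3+5=2
a = -1: -1+-5=-6, -1+-4=-5, -1+5=4
a = 8: 8+-5=3, 8+-4=4, 8+5=13
Collecting distinct sums: A + B = {-10, -9, -8, -7, -6, -5, 0, 2, 3, 4, 13}
|A + B| = 11

A + B = {-10, -9, -8, -7, -6, -5, 0, 2, 3, 4, 13}


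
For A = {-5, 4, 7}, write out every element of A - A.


A - A = {a - a' : a, a' ∈ A}.
Compute a - a' for each ordered pair (a, a'):
a = -5: -5--5=0, -5-4=-9, -5-7=-12
a = 4: 4--5=9, 4-4=0, 4-7=-3
a = 7: 7--5=12, 7-4=3, 7-7=0
Collecting distinct values (and noting 0 appears from a-a):
A - A = {-12, -9, -3, 0, 3, 9, 12}
|A - A| = 7

A - A = {-12, -9, -3, 0, 3, 9, 12}


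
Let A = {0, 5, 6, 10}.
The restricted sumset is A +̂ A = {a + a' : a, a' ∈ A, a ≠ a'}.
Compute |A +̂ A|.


Restricted sumset: A +̂ A = {a + a' : a ∈ A, a' ∈ A, a ≠ a'}.
Equivalently, take A + A and drop any sum 2a that is achievable ONLY as a + a for a ∈ A (i.e. sums representable only with equal summands).
Enumerate pairs (a, a') with a < a' (symmetric, so each unordered pair gives one sum; this covers all a ≠ a'):
  0 + 5 = 5
  0 + 6 = 6
  0 + 10 = 10
  5 + 6 = 11
  5 + 10 = 15
  6 + 10 = 16
Collected distinct sums: {5, 6, 10, 11, 15, 16}
|A +̂ A| = 6
(Reference bound: |A +̂ A| ≥ 2|A| - 3 for |A| ≥ 2, with |A| = 4 giving ≥ 5.)

|A +̂ A| = 6


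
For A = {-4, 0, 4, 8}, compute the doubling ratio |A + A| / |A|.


|A| = 4.
Compute A + A by enumerating all 16 pairs.
A + A = {-8, -4, 0, 4, 8, 12, 16}, so |A + A| = 7.
K = |A + A| / |A| = 7/4 (already in lowest terms) ≈ 1.7500.
Reference: AP of size 4 gives K = 7/4 ≈ 1.7500; a fully generic set of size 4 gives K ≈ 2.5000.

|A| = 4, |A + A| = 7, K = 7/4.


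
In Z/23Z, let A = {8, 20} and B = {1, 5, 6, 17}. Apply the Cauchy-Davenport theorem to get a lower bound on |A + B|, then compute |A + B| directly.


Cauchy-Davenport: |A + B| ≥ min(p, |A| + |B| - 1) for A, B nonempty in Z/pZ.
|A| = 2, |B| = 4, p = 23.
CD lower bound = min(23, 2 + 4 - 1) = min(23, 5) = 5.
Compute A + B mod 23 directly:
a = 8: 8+1=9, 8+5=13, 8+6=14, 8+17=2
a = 20: 20+1=21, 20+5=2, 20+6=3, 20+17=14
A + B = {2, 3, 9, 13, 14, 21}, so |A + B| = 6.
Verify: 6 ≥ 5? Yes ✓.

CD lower bound = 5, actual |A + B| = 6.


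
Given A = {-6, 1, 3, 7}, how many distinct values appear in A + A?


A + A = {a + a' : a, a' ∈ A}; |A| = 4.
General bounds: 2|A| - 1 ≤ |A + A| ≤ |A|(|A|+1)/2, i.e. 7 ≤ |A + A| ≤ 10.
Lower bound 2|A|-1 is attained iff A is an arithmetic progression.
Enumerate sums a + a' for a ≤ a' (symmetric, so this suffices):
a = -6: -6+-6=-12, -6+1=-5, -6+3=-3, -6+7=1
a = 1: 1+1=2, 1+3=4, 1+7=8
a = 3: 3+3=6, 3+7=10
a = 7: 7+7=14
Distinct sums: {-12, -5, -3, 1, 2, 4, 6, 8, 10, 14}
|A + A| = 10

|A + A| = 10


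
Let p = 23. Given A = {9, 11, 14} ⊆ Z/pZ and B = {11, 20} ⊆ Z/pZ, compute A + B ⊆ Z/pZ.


Work in Z/23Z: reduce every sum a + b modulo 23.
Enumerate all 6 pairs:
a = 9: 9+11=20, 9+20=6
a = 11: 11+11=22, 11+20=8
a = 14: 14+11=2, 14+20=11
Distinct residues collected: {2, 6, 8, 11, 20, 22}
|A + B| = 6 (out of 23 total residues).

A + B = {2, 6, 8, 11, 20, 22}


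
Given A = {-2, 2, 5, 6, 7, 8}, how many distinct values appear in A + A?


A + A = {a + a' : a, a' ∈ A}; |A| = 6.
General bounds: 2|A| - 1 ≤ |A + A| ≤ |A|(|A|+1)/2, i.e. 11 ≤ |A + A| ≤ 21.
Lower bound 2|A|-1 is attained iff A is an arithmetic progression.
Enumerate sums a + a' for a ≤ a' (symmetric, so this suffices):
a = -2: -2+-2=-4, -2+2=0, -2+5=3, -2+6=4, -2+7=5, -2+8=6
a = 2: 2+2=4, 2+5=7, 2+6=8, 2+7=9, 2+8=10
a = 5: 5+5=10, 5+6=11, 5+7=12, 5+8=13
a = 6: 6+6=12, 6+7=13, 6+8=14
a = 7: 7+7=14, 7+8=15
a = 8: 8+8=16
Distinct sums: {-4, 0, 3, 4, 5, 6, 7, 8, 9, 10, 11, 12, 13, 14, 15, 16}
|A + A| = 16

|A + A| = 16


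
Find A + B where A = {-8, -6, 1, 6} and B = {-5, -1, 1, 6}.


A + B = {a + b : a ∈ A, b ∈ B}.
Enumerate all |A|·|B| = 4·4 = 16 pairs (a, b) and collect distinct sums.
a = -8: -8+-5=-13, -8+-1=-9, -8+1=-7, -8+6=-2
a = -6: -6+-5=-11, -6+-1=-7, -6+1=-5, -6+6=0
a = 1: 1+-5=-4, 1+-1=0, 1+1=2, 1+6=7
a = 6: 6+-5=1, 6+-1=5, 6+1=7, 6+6=12
Collecting distinct sums: A + B = {-13, -11, -9, -7, -5, -4, -2, 0, 1, 2, 5, 7, 12}
|A + B| = 13

A + B = {-13, -11, -9, -7, -5, -4, -2, 0, 1, 2, 5, 7, 12}


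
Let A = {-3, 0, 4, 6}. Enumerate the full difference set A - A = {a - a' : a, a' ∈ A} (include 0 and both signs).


A - A = {a - a' : a, a' ∈ A}.
Compute a - a' for each ordered pair (a, a'):
a = -3: -3--3=0, -3-0=-3, -3-4=-7, -3-6=-9
a = 0: 0--3=3, 0-0=0, 0-4=-4, 0-6=-6
a = 4: 4--3=7, 4-0=4, 4-4=0, 4-6=-2
a = 6: 6--3=9, 6-0=6, 6-4=2, 6-6=0
Collecting distinct values (and noting 0 appears from a-a):
A - A = {-9, -7, -6, -4, -3, -2, 0, 2, 3, 4, 6, 7, 9}
|A - A| = 13

A - A = {-9, -7, -6, -4, -3, -2, 0, 2, 3, 4, 6, 7, 9}


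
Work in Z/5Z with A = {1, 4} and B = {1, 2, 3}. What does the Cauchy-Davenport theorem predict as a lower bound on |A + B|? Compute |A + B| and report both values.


Cauchy-Davenport: |A + B| ≥ min(p, |A| + |B| - 1) for A, B nonempty in Z/pZ.
|A| = 2, |B| = 3, p = 5.
CD lower bound = min(5, 2 + 3 - 1) = min(5, 4) = 4.
Compute A + B mod 5 directly:
a = 1: 1+1=2, 1+2=3, 1+3=4
a = 4: 4+1=0, 4+2=1, 4+3=2
A + B = {0, 1, 2, 3, 4}, so |A + B| = 5.
Verify: 5 ≥ 4? Yes ✓.

CD lower bound = 4, actual |A + B| = 5.


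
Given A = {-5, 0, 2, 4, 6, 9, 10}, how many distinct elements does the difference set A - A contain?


A - A = {a - a' : a, a' ∈ A}; |A| = 7.
Bounds: 2|A|-1 ≤ |A - A| ≤ |A|² - |A| + 1, i.e. 13 ≤ |A - A| ≤ 43.
Note: 0 ∈ A - A always (from a - a). The set is symmetric: if d ∈ A - A then -d ∈ A - A.
Enumerate nonzero differences d = a - a' with a > a' (then include -d):
Positive differences: {1, 2, 3, 4, 5, 6, 7, 8, 9, 10, 11, 14, 15}
Full difference set: {0} ∪ (positive diffs) ∪ (negative diffs).
|A - A| = 1 + 2·13 = 27 (matches direct enumeration: 27).

|A - A| = 27


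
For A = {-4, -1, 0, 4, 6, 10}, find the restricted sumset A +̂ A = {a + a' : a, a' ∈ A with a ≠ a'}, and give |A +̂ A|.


Restricted sumset: A +̂ A = {a + a' : a ∈ A, a' ∈ A, a ≠ a'}.
Equivalently, take A + A and drop any sum 2a that is achievable ONLY as a + a for a ∈ A (i.e. sums representable only with equal summands).
Enumerate pairs (a, a') with a < a' (symmetric, so each unordered pair gives one sum; this covers all a ≠ a'):
  -4 + -1 = -5
  -4 + 0 = -4
  -4 + 4 = 0
  -4 + 6 = 2
  -4 + 10 = 6
  -1 + 0 = -1
  -1 + 4 = 3
  -1 + 6 = 5
  -1 + 10 = 9
  0 + 4 = 4
  0 + 6 = 6
  0 + 10 = 10
  4 + 6 = 10
  4 + 10 = 14
  6 + 10 = 16
Collected distinct sums: {-5, -4, -1, 0, 2, 3, 4, 5, 6, 9, 10, 14, 16}
|A +̂ A| = 13
(Reference bound: |A +̂ A| ≥ 2|A| - 3 for |A| ≥ 2, with |A| = 6 giving ≥ 9.)

|A +̂ A| = 13


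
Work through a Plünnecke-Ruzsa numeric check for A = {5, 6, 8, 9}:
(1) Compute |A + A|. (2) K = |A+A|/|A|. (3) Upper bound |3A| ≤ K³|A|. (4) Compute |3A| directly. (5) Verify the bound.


|A| = 4.
Step 1: Compute A + A by enumerating all 16 pairs.
A + A = {10, 11, 12, 13, 14, 15, 16, 17, 18}, so |A + A| = 9.
Step 2: Doubling constant K = |A + A|/|A| = 9/4 = 9/4 ≈ 2.2500.
Step 3: Plünnecke-Ruzsa gives |3A| ≤ K³·|A| = (2.2500)³ · 4 ≈ 45.5625.
Step 4: Compute 3A = A + A + A directly by enumerating all triples (a,b,c) ∈ A³; |3A| = 13.
Step 5: Check 13 ≤ 45.5625? Yes ✓.

K = 9/4, Plünnecke-Ruzsa bound K³|A| ≈ 45.5625, |3A| = 13, inequality holds.


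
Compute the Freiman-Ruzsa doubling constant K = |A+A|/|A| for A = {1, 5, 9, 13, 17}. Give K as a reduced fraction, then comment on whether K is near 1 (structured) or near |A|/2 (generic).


|A| = 5.
Compute A + A by enumerating all 25 pairs.
A + A = {2, 6, 10, 14, 18, 22, 26, 30, 34}, so |A + A| = 9.
K = |A + A| / |A| = 9/5 (already in lowest terms) ≈ 1.8000.
Reference: AP of size 5 gives K = 9/5 ≈ 1.8000; a fully generic set of size 5 gives K ≈ 3.0000.

|A| = 5, |A + A| = 9, K = 9/5.


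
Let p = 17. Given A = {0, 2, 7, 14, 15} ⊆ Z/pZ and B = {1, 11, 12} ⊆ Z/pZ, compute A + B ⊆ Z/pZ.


Work in Z/17Z: reduce every sum a + b modulo 17.
Enumerate all 15 pairs:
a = 0: 0+1=1, 0+11=11, 0+12=12
a = 2: 2+1=3, 2+11=13, 2+12=14
a = 7: 7+1=8, 7+11=1, 7+12=2
a = 14: 14+1=15, 14+11=8, 14+12=9
a = 15: 15+1=16, 15+11=9, 15+12=10
Distinct residues collected: {1, 2, 3, 8, 9, 10, 11, 12, 13, 14, 15, 16}
|A + B| = 12 (out of 17 total residues).

A + B = {1, 2, 3, 8, 9, 10, 11, 12, 13, 14, 15, 16}


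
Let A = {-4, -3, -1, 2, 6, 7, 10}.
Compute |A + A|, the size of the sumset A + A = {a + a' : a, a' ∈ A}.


A + A = {a + a' : a, a' ∈ A}; |A| = 7.
General bounds: 2|A| - 1 ≤ |A + A| ≤ |A|(|A|+1)/2, i.e. 13 ≤ |A + A| ≤ 28.
Lower bound 2|A|-1 is attained iff A is an arithmetic progression.
Enumerate sums a + a' for a ≤ a' (symmetric, so this suffices):
a = -4: -4+-4=-8, -4+-3=-7, -4+-1=-5, -4+2=-2, -4+6=2, -4+7=3, -4+10=6
a = -3: -3+-3=-6, -3+-1=-4, -3+2=-1, -3+6=3, -3+7=4, -3+10=7
a = -1: -1+-1=-2, -1+2=1, -1+6=5, -1+7=6, -1+10=9
a = 2: 2+2=4, 2+6=8, 2+7=9, 2+10=12
a = 6: 6+6=12, 6+7=13, 6+10=16
a = 7: 7+7=14, 7+10=17
a = 10: 10+10=20
Distinct sums: {-8, -7, -6, -5, -4, -2, -1, 1, 2, 3, 4, 5, 6, 7, 8, 9, 12, 13, 14, 16, 17, 20}
|A + A| = 22

|A + A| = 22


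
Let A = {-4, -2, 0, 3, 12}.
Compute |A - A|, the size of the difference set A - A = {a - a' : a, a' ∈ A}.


A - A = {a - a' : a, a' ∈ A}; |A| = 5.
Bounds: 2|A|-1 ≤ |A - A| ≤ |A|² - |A| + 1, i.e. 9 ≤ |A - A| ≤ 21.
Note: 0 ∈ A - A always (from a - a). The set is symmetric: if d ∈ A - A then -d ∈ A - A.
Enumerate nonzero differences d = a - a' with a > a' (then include -d):
Positive differences: {2, 3, 4, 5, 7, 9, 12, 14, 16}
Full difference set: {0} ∪ (positive diffs) ∪ (negative diffs).
|A - A| = 1 + 2·9 = 19 (matches direct enumeration: 19).

|A - A| = 19


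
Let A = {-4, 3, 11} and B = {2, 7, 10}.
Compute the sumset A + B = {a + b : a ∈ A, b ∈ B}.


A + B = {a + b : a ∈ A, b ∈ B}.
Enumerate all |A|·|B| = 3·3 = 9 pairs (a, b) and collect distinct sums.
a = -4: -4+2=-2, -4+7=3, -4+10=6
a = 3: 3+2=5, 3+7=10, 3+10=13
a = 11: 11+2=13, 11+7=18, 11+10=21
Collecting distinct sums: A + B = {-2, 3, 5, 6, 10, 13, 18, 21}
|A + B| = 8

A + B = {-2, 3, 5, 6, 10, 13, 18, 21}


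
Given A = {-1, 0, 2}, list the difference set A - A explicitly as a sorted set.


A - A = {a - a' : a, a' ∈ A}.
Compute a - a' for each ordered pair (a, a'):
a = -1: -1--1=0, -1-0=-1, -1-2=-3
a = 0: 0--1=1, 0-0=0, 0-2=-2
a = 2: 2--1=3, 2-0=2, 2-2=0
Collecting distinct values (and noting 0 appears from a-a):
A - A = {-3, -2, -1, 0, 1, 2, 3}
|A - A| = 7

A - A = {-3, -2, -1, 0, 1, 2, 3}


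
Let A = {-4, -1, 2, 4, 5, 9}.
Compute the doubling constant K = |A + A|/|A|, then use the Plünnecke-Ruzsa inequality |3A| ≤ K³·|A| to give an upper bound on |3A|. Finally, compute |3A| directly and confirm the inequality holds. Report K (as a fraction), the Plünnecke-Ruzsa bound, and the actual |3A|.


|A| = 6.
Step 1: Compute A + A by enumerating all 36 pairs.
A + A = {-8, -5, -2, 0, 1, 3, 4, 5, 6, 7, 8, 9, 10, 11, 13, 14, 18}, so |A + A| = 17.
Step 2: Doubling constant K = |A + A|/|A| = 17/6 = 17/6 ≈ 2.8333.
Step 3: Plünnecke-Ruzsa gives |3A| ≤ K³·|A| = (2.8333)³ · 6 ≈ 136.4722.
Step 4: Compute 3A = A + A + A directly by enumerating all triples (a,b,c) ∈ A³; |3A| = 30.
Step 5: Check 30 ≤ 136.4722? Yes ✓.

K = 17/6, Plünnecke-Ruzsa bound K³|A| ≈ 136.4722, |3A| = 30, inequality holds.


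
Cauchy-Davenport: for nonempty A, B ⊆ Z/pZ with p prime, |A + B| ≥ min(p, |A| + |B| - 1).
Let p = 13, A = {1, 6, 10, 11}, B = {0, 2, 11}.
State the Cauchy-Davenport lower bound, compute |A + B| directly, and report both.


Cauchy-Davenport: |A + B| ≥ min(p, |A| + |B| - 1) for A, B nonempty in Z/pZ.
|A| = 4, |B| = 3, p = 13.
CD lower bound = min(13, 4 + 3 - 1) = min(13, 6) = 6.
Compute A + B mod 13 directly:
a = 1: 1+0=1, 1+2=3, 1+11=12
a = 6: 6+0=6, 6+2=8, 6+11=4
a = 10: 10+0=10, 10+2=12, 10+11=8
a = 11: 11+0=11, 11+2=0, 11+11=9
A + B = {0, 1, 3, 4, 6, 8, 9, 10, 11, 12}, so |A + B| = 10.
Verify: 10 ≥ 6? Yes ✓.

CD lower bound = 6, actual |A + B| = 10.


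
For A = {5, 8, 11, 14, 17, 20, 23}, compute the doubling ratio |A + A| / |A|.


|A| = 7.
Compute A + A by enumerating all 49 pairs.
A + A = {10, 13, 16, 19, 22, 25, 28, 31, 34, 37, 40, 43, 46}, so |A + A| = 13.
K = |A + A| / |A| = 13/7 (already in lowest terms) ≈ 1.8571.
Reference: AP of size 7 gives K = 13/7 ≈ 1.8571; a fully generic set of size 7 gives K ≈ 4.0000.

|A| = 7, |A + A| = 13, K = 13/7.


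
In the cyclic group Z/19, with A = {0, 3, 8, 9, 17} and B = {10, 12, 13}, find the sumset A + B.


Work in Z/19Z: reduce every sum a + b modulo 19.
Enumerate all 15 pairs:
a = 0: 0+10=10, 0+12=12, 0+13=13
a = 3: 3+10=13, 3+12=15, 3+13=16
a = 8: 8+10=18, 8+12=1, 8+13=2
a = 9: 9+10=0, 9+12=2, 9+13=3
a = 17: 17+10=8, 17+12=10, 17+13=11
Distinct residues collected: {0, 1, 2, 3, 8, 10, 11, 12, 13, 15, 16, 18}
|A + B| = 12 (out of 19 total residues).

A + B = {0, 1, 2, 3, 8, 10, 11, 12, 13, 15, 16, 18}


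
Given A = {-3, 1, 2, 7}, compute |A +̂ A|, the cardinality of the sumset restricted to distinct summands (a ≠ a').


Restricted sumset: A +̂ A = {a + a' : a ∈ A, a' ∈ A, a ≠ a'}.
Equivalently, take A + A and drop any sum 2a that is achievable ONLY as a + a for a ∈ A (i.e. sums representable only with equal summands).
Enumerate pairs (a, a') with a < a' (symmetric, so each unordered pair gives one sum; this covers all a ≠ a'):
  -3 + 1 = -2
  -3 + 2 = -1
  -3 + 7 = 4
  1 + 2 = 3
  1 + 7 = 8
  2 + 7 = 9
Collected distinct sums: {-2, -1, 3, 4, 8, 9}
|A +̂ A| = 6
(Reference bound: |A +̂ A| ≥ 2|A| - 3 for |A| ≥ 2, with |A| = 4 giving ≥ 5.)

|A +̂ A| = 6


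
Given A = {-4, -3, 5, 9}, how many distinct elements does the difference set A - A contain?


A - A = {a - a' : a, a' ∈ A}; |A| = 4.
Bounds: 2|A|-1 ≤ |A - A| ≤ |A|² - |A| + 1, i.e. 7 ≤ |A - A| ≤ 13.
Note: 0 ∈ A - A always (from a - a). The set is symmetric: if d ∈ A - A then -d ∈ A - A.
Enumerate nonzero differences d = a - a' with a > a' (then include -d):
Positive differences: {1, 4, 8, 9, 12, 13}
Full difference set: {0} ∪ (positive diffs) ∪ (negative diffs).
|A - A| = 1 + 2·6 = 13 (matches direct enumeration: 13).

|A - A| = 13


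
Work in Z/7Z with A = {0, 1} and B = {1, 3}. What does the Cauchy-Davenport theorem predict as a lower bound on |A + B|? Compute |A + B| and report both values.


Cauchy-Davenport: |A + B| ≥ min(p, |A| + |B| - 1) for A, B nonempty in Z/pZ.
|A| = 2, |B| = 2, p = 7.
CD lower bound = min(7, 2 + 2 - 1) = min(7, 3) = 3.
Compute A + B mod 7 directly:
a = 0: 0+1=1, 0+3=3
a = 1: 1+1=2, 1+3=4
A + B = {1, 2, 3, 4}, so |A + B| = 4.
Verify: 4 ≥ 3? Yes ✓.

CD lower bound = 3, actual |A + B| = 4.


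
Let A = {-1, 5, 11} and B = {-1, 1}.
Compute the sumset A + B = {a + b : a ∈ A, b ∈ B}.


A + B = {a + b : a ∈ A, b ∈ B}.
Enumerate all |A|·|B| = 3·2 = 6 pairs (a, b) and collect distinct sums.
a = -1: -1+-1=-2, -1+1=0
a = 5: 5+-1=4, 5+1=6
a = 11: 11+-1=10, 11+1=12
Collecting distinct sums: A + B = {-2, 0, 4, 6, 10, 12}
|A + B| = 6

A + B = {-2, 0, 4, 6, 10, 12}


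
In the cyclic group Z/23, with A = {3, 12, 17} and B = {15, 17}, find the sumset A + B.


Work in Z/23Z: reduce every sum a + b modulo 23.
Enumerate all 6 pairs:
a = 3: 3+15=18, 3+17=20
a = 12: 12+15=4, 12+17=6
a = 17: 17+15=9, 17+17=11
Distinct residues collected: {4, 6, 9, 11, 18, 20}
|A + B| = 6 (out of 23 total residues).

A + B = {4, 6, 9, 11, 18, 20}


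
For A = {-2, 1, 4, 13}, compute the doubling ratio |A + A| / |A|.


|A| = 4.
Compute A + A by enumerating all 16 pairs.
A + A = {-4, -1, 2, 5, 8, 11, 14, 17, 26}, so |A + A| = 9.
K = |A + A| / |A| = 9/4 (already in lowest terms) ≈ 2.2500.
Reference: AP of size 4 gives K = 7/4 ≈ 1.7500; a fully generic set of size 4 gives K ≈ 2.5000.

|A| = 4, |A + A| = 9, K = 9/4.


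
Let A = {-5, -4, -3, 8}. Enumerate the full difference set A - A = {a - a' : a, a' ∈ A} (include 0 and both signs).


A - A = {a - a' : a, a' ∈ A}.
Compute a - a' for each ordered pair (a, a'):
a = -5: -5--5=0, -5--4=-1, -5--3=-2, -5-8=-13
a = -4: -4--5=1, -4--4=0, -4--3=-1, -4-8=-12
a = -3: -3--5=2, -3--4=1, -3--3=0, -3-8=-11
a = 8: 8--5=13, 8--4=12, 8--3=11, 8-8=0
Collecting distinct values (and noting 0 appears from a-a):
A - A = {-13, -12, -11, -2, -1, 0, 1, 2, 11, 12, 13}
|A - A| = 11

A - A = {-13, -12, -11, -2, -1, 0, 1, 2, 11, 12, 13}


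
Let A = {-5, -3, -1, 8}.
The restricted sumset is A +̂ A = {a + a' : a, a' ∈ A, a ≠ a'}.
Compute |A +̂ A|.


Restricted sumset: A +̂ A = {a + a' : a ∈ A, a' ∈ A, a ≠ a'}.
Equivalently, take A + A and drop any sum 2a that is achievable ONLY as a + a for a ∈ A (i.e. sums representable only with equal summands).
Enumerate pairs (a, a') with a < a' (symmetric, so each unordered pair gives one sum; this covers all a ≠ a'):
  -5 + -3 = -8
  -5 + -1 = -6
  -5 + 8 = 3
  -3 + -1 = -4
  -3 + 8 = 5
  -1 + 8 = 7
Collected distinct sums: {-8, -6, -4, 3, 5, 7}
|A +̂ A| = 6
(Reference bound: |A +̂ A| ≥ 2|A| - 3 for |A| ≥ 2, with |A| = 4 giving ≥ 5.)

|A +̂ A| = 6


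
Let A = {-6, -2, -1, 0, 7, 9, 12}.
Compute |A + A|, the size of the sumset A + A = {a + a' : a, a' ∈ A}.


A + A = {a + a' : a, a' ∈ A}; |A| = 7.
General bounds: 2|A| - 1 ≤ |A + A| ≤ |A|(|A|+1)/2, i.e. 13 ≤ |A + A| ≤ 28.
Lower bound 2|A|-1 is attained iff A is an arithmetic progression.
Enumerate sums a + a' for a ≤ a' (symmetric, so this suffices):
a = -6: -6+-6=-12, -6+-2=-8, -6+-1=-7, -6+0=-6, -6+7=1, -6+9=3, -6+12=6
a = -2: -2+-2=-4, -2+-1=-3, -2+0=-2, -2+7=5, -2+9=7, -2+12=10
a = -1: -1+-1=-2, -1+0=-1, -1+7=6, -1+9=8, -1+12=11
a = 0: 0+0=0, 0+7=7, 0+9=9, 0+12=12
a = 7: 7+7=14, 7+9=16, 7+12=19
a = 9: 9+9=18, 9+12=21
a = 12: 12+12=24
Distinct sums: {-12, -8, -7, -6, -4, -3, -2, -1, 0, 1, 3, 5, 6, 7, 8, 9, 10, 11, 12, 14, 16, 18, 19, 21, 24}
|A + A| = 25

|A + A| = 25


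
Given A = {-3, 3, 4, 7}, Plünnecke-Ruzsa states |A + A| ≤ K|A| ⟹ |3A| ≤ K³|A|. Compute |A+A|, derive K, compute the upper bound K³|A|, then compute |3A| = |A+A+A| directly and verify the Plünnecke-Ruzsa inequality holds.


|A| = 4.
Step 1: Compute A + A by enumerating all 16 pairs.
A + A = {-6, 0, 1, 4, 6, 7, 8, 10, 11, 14}, so |A + A| = 10.
Step 2: Doubling constant K = |A + A|/|A| = 10/4 = 10/4 ≈ 2.5000.
Step 3: Plünnecke-Ruzsa gives |3A| ≤ K³·|A| = (2.5000)³ · 4 ≈ 62.5000.
Step 4: Compute 3A = A + A + A directly by enumerating all triples (a,b,c) ∈ A³; |3A| = 19.
Step 5: Check 19 ≤ 62.5000? Yes ✓.

K = 10/4, Plünnecke-Ruzsa bound K³|A| ≈ 62.5000, |3A| = 19, inequality holds.


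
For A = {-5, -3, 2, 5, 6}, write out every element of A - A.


A - A = {a - a' : a, a' ∈ A}.
Compute a - a' for each ordered pair (a, a'):
a = -5: -5--5=0, -5--3=-2, -5-2=-7, -5-5=-10, -5-6=-11
a = -3: -3--5=2, -3--3=0, -3-2=-5, -3-5=-8, -3-6=-9
a = 2: 2--5=7, 2--3=5, 2-2=0, 2-5=-3, 2-6=-4
a = 5: 5--5=10, 5--3=8, 5-2=3, 5-5=0, 5-6=-1
a = 6: 6--5=11, 6--3=9, 6-2=4, 6-5=1, 6-6=0
Collecting distinct values (and noting 0 appears from a-a):
A - A = {-11, -10, -9, -8, -7, -5, -4, -3, -2, -1, 0, 1, 2, 3, 4, 5, 7, 8, 9, 10, 11}
|A - A| = 21

A - A = {-11, -10, -9, -8, -7, -5, -4, -3, -2, -1, 0, 1, 2, 3, 4, 5, 7, 8, 9, 10, 11}


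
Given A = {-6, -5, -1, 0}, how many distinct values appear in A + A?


A + A = {a + a' : a, a' ∈ A}; |A| = 4.
General bounds: 2|A| - 1 ≤ |A + A| ≤ |A|(|A|+1)/2, i.e. 7 ≤ |A + A| ≤ 10.
Lower bound 2|A|-1 is attained iff A is an arithmetic progression.
Enumerate sums a + a' for a ≤ a' (symmetric, so this suffices):
a = -6: -6+-6=-12, -6+-5=-11, -6+-1=-7, -6+0=-6
a = -5: -5+-5=-10, -5+-1=-6, -5+0=-5
a = -1: -1+-1=-2, -1+0=-1
a = 0: 0+0=0
Distinct sums: {-12, -11, -10, -7, -6, -5, -2, -1, 0}
|A + A| = 9

|A + A| = 9


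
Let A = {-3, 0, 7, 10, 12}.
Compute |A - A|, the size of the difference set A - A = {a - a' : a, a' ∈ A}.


A - A = {a - a' : a, a' ∈ A}; |A| = 5.
Bounds: 2|A|-1 ≤ |A - A| ≤ |A|² - |A| + 1, i.e. 9 ≤ |A - A| ≤ 21.
Note: 0 ∈ A - A always (from a - a). The set is symmetric: if d ∈ A - A then -d ∈ A - A.
Enumerate nonzero differences d = a - a' with a > a' (then include -d):
Positive differences: {2, 3, 5, 7, 10, 12, 13, 15}
Full difference set: {0} ∪ (positive diffs) ∪ (negative diffs).
|A - A| = 1 + 2·8 = 17 (matches direct enumeration: 17).

|A - A| = 17


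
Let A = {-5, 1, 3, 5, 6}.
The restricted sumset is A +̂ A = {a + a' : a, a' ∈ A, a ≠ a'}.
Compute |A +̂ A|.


Restricted sumset: A +̂ A = {a + a' : a ∈ A, a' ∈ A, a ≠ a'}.
Equivalently, take A + A and drop any sum 2a that is achievable ONLY as a + a for a ∈ A (i.e. sums representable only with equal summands).
Enumerate pairs (a, a') with a < a' (symmetric, so each unordered pair gives one sum; this covers all a ≠ a'):
  -5 + 1 = -4
  -5 + 3 = -2
  -5 + 5 = 0
  -5 + 6 = 1
  1 + 3 = 4
  1 + 5 = 6
  1 + 6 = 7
  3 + 5 = 8
  3 + 6 = 9
  5 + 6 = 11
Collected distinct sums: {-4, -2, 0, 1, 4, 6, 7, 8, 9, 11}
|A +̂ A| = 10
(Reference bound: |A +̂ A| ≥ 2|A| - 3 for |A| ≥ 2, with |A| = 5 giving ≥ 7.)

|A +̂ A| = 10


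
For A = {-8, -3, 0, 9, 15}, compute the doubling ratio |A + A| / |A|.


|A| = 5.
Compute A + A by enumerating all 25 pairs.
A + A = {-16, -11, -8, -6, -3, 0, 1, 6, 7, 9, 12, 15, 18, 24, 30}, so |A + A| = 15.
K = |A + A| / |A| = 15/5 = 3/1 ≈ 3.0000.
Reference: AP of size 5 gives K = 9/5 ≈ 1.8000; a fully generic set of size 5 gives K ≈ 3.0000.

|A| = 5, |A + A| = 15, K = 15/5 = 3/1.


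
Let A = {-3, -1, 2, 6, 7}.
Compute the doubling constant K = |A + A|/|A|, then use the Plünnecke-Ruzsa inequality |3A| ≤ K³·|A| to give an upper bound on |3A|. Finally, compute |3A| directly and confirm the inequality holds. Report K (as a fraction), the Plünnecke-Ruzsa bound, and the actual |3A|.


|A| = 5.
Step 1: Compute A + A by enumerating all 25 pairs.
A + A = {-6, -4, -2, -1, 1, 3, 4, 5, 6, 8, 9, 12, 13, 14}, so |A + A| = 14.
Step 2: Doubling constant K = |A + A|/|A| = 14/5 = 14/5 ≈ 2.8000.
Step 3: Plünnecke-Ruzsa gives |3A| ≤ K³·|A| = (2.8000)³ · 5 ≈ 109.7600.
Step 4: Compute 3A = A + A + A directly by enumerating all triples (a,b,c) ∈ A³; |3A| = 27.
Step 5: Check 27 ≤ 109.7600? Yes ✓.

K = 14/5, Plünnecke-Ruzsa bound K³|A| ≈ 109.7600, |3A| = 27, inequality holds.


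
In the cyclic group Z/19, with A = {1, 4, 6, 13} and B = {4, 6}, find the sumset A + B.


Work in Z/19Z: reduce every sum a + b modulo 19.
Enumerate all 8 pairs:
a = 1: 1+4=5, 1+6=7
a = 4: 4+4=8, 4+6=10
a = 6: 6+4=10, 6+6=12
a = 13: 13+4=17, 13+6=0
Distinct residues collected: {0, 5, 7, 8, 10, 12, 17}
|A + B| = 7 (out of 19 total residues).

A + B = {0, 5, 7, 8, 10, 12, 17}


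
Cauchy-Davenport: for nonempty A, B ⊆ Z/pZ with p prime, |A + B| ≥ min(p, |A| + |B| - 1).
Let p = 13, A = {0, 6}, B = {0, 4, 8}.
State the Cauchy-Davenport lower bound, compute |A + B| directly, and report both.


Cauchy-Davenport: |A + B| ≥ min(p, |A| + |B| - 1) for A, B nonempty in Z/pZ.
|A| = 2, |B| = 3, p = 13.
CD lower bound = min(13, 2 + 3 - 1) = min(13, 4) = 4.
Compute A + B mod 13 directly:
a = 0: 0+0=0, 0+4=4, 0+8=8
a = 6: 6+0=6, 6+4=10, 6+8=1
A + B = {0, 1, 4, 6, 8, 10}, so |A + B| = 6.
Verify: 6 ≥ 4? Yes ✓.

CD lower bound = 4, actual |A + B| = 6.


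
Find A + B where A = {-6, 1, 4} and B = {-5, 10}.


A + B = {a + b : a ∈ A, b ∈ B}.
Enumerate all |A|·|B| = 3·2 = 6 pairs (a, b) and collect distinct sums.
a = -6: -6+-5=-11, -6+10=4
a = 1: 1+-5=-4, 1+10=11
a = 4: 4+-5=-1, 4+10=14
Collecting distinct sums: A + B = {-11, -4, -1, 4, 11, 14}
|A + B| = 6

A + B = {-11, -4, -1, 4, 11, 14}


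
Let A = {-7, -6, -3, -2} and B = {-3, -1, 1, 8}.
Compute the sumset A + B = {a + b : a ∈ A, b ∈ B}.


A + B = {a + b : a ∈ A, b ∈ B}.
Enumerate all |A|·|B| = 4·4 = 16 pairs (a, b) and collect distinct sums.
a = -7: -7+-3=-10, -7+-1=-8, -7+1=-6, -7+8=1
a = -6: -6+-3=-9, -6+-1=-7, -6+1=-5, -6+8=2
a = -3: -3+-3=-6, -3+-1=-4, -3+1=-2, -3+8=5
a = -2: -2+-3=-5, -2+-1=-3, -2+1=-1, -2+8=6
Collecting distinct sums: A + B = {-10, -9, -8, -7, -6, -5, -4, -3, -2, -1, 1, 2, 5, 6}
|A + B| = 14

A + B = {-10, -9, -8, -7, -6, -5, -4, -3, -2, -1, 1, 2, 5, 6}


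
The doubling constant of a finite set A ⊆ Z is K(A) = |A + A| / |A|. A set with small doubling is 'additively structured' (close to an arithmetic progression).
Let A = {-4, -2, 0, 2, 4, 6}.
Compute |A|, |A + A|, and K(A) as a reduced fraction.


|A| = 6.
Compute A + A by enumerating all 36 pairs.
A + A = {-8, -6, -4, -2, 0, 2, 4, 6, 8, 10, 12}, so |A + A| = 11.
K = |A + A| / |A| = 11/6 (already in lowest terms) ≈ 1.8333.
Reference: AP of size 6 gives K = 11/6 ≈ 1.8333; a fully generic set of size 6 gives K ≈ 3.5000.

|A| = 6, |A + A| = 11, K = 11/6.


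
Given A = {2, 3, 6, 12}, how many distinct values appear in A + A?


A + A = {a + a' : a, a' ∈ A}; |A| = 4.
General bounds: 2|A| - 1 ≤ |A + A| ≤ |A|(|A|+1)/2, i.e. 7 ≤ |A + A| ≤ 10.
Lower bound 2|A|-1 is attained iff A is an arithmetic progression.
Enumerate sums a + a' for a ≤ a' (symmetric, so this suffices):
a = 2: 2+2=4, 2+3=5, 2+6=8, 2+12=14
a = 3: 3+3=6, 3+6=9, 3+12=15
a = 6: 6+6=12, 6+12=18
a = 12: 12+12=24
Distinct sums: {4, 5, 6, 8, 9, 12, 14, 15, 18, 24}
|A + A| = 10

|A + A| = 10


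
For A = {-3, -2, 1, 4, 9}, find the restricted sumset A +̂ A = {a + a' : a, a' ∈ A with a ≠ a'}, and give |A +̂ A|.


Restricted sumset: A +̂ A = {a + a' : a ∈ A, a' ∈ A, a ≠ a'}.
Equivalently, take A + A and drop any sum 2a that is achievable ONLY as a + a for a ∈ A (i.e. sums representable only with equal summands).
Enumerate pairs (a, a') with a < a' (symmetric, so each unordered pair gives one sum; this covers all a ≠ a'):
  -3 + -2 = -5
  -3 + 1 = -2
  -3 + 4 = 1
  -3 + 9 = 6
  -2 + 1 = -1
  -2 + 4 = 2
  -2 + 9 = 7
  1 + 4 = 5
  1 + 9 = 10
  4 + 9 = 13
Collected distinct sums: {-5, -2, -1, 1, 2, 5, 6, 7, 10, 13}
|A +̂ A| = 10
(Reference bound: |A +̂ A| ≥ 2|A| - 3 for |A| ≥ 2, with |A| = 5 giving ≥ 7.)

|A +̂ A| = 10


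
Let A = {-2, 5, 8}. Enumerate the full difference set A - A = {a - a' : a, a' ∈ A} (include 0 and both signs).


A - A = {a - a' : a, a' ∈ A}.
Compute a - a' for each ordered pair (a, a'):
a = -2: -2--2=0, -2-5=-7, -2-8=-10
a = 5: 5--2=7, 5-5=0, 5-8=-3
a = 8: 8--2=10, 8-5=3, 8-8=0
Collecting distinct values (and noting 0 appears from a-a):
A - A = {-10, -7, -3, 0, 3, 7, 10}
|A - A| = 7

A - A = {-10, -7, -3, 0, 3, 7, 10}
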